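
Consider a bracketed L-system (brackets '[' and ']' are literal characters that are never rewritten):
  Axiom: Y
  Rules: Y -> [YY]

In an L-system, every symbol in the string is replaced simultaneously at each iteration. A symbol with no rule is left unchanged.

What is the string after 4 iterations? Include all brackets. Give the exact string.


Step 0: Y
Step 1: [YY]
Step 2: [[YY][YY]]
Step 3: [[[YY][YY]][[YY][YY]]]
Step 4: [[[[YY][YY]][[YY][YY]]][[[YY][YY]][[YY][YY]]]]

Answer: [[[[YY][YY]][[YY][YY]]][[[YY][YY]][[YY][YY]]]]


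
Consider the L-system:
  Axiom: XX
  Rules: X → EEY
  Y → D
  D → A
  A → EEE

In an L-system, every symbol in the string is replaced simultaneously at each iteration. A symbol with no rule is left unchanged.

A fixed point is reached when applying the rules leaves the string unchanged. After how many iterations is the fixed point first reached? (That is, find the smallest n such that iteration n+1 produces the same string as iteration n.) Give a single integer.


Answer: 4

Derivation:
Step 0: XX
Step 1: EEYEEY
Step 2: EEDEED
Step 3: EEAEEA
Step 4: EEEEEEEEEE
Step 5: EEEEEEEEEE  (unchanged — fixed point at step 4)


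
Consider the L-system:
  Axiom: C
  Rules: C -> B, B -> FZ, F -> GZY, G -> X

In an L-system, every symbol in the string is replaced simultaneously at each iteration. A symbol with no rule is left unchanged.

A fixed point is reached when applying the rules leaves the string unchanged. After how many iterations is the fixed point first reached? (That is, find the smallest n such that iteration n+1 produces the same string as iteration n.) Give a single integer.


Answer: 4

Derivation:
Step 0: C
Step 1: B
Step 2: FZ
Step 3: GZYZ
Step 4: XZYZ
Step 5: XZYZ  (unchanged — fixed point at step 4)


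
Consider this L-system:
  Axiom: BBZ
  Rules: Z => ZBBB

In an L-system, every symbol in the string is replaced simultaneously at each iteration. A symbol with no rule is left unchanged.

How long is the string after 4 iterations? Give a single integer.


Answer: 15

Derivation:
Step 0: length = 3
Step 1: length = 6
Step 2: length = 9
Step 3: length = 12
Step 4: length = 15


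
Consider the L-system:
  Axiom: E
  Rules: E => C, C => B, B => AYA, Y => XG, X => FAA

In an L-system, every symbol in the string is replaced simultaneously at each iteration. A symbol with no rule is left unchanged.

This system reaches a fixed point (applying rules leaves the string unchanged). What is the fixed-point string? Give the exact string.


Step 0: E
Step 1: C
Step 2: B
Step 3: AYA
Step 4: AXGA
Step 5: AFAAGA
Step 6: AFAAGA  (unchanged — fixed point at step 5)

Answer: AFAAGA


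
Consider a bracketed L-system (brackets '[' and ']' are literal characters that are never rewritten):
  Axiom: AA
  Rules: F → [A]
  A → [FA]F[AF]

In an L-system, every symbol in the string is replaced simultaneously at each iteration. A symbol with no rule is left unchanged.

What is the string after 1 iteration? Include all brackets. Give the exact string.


Answer: [FA]F[AF][FA]F[AF]

Derivation:
Step 0: AA
Step 1: [FA]F[AF][FA]F[AF]


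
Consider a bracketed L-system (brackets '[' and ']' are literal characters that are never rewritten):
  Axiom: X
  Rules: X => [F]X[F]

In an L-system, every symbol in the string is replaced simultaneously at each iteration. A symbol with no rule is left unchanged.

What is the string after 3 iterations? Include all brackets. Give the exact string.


Step 0: X
Step 1: [F]X[F]
Step 2: [F][F]X[F][F]
Step 3: [F][F][F]X[F][F][F]

Answer: [F][F][F]X[F][F][F]


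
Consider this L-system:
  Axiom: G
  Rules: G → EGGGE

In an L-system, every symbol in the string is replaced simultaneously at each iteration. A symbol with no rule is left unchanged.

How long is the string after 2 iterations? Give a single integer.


Answer: 17

Derivation:
Step 0: length = 1
Step 1: length = 5
Step 2: length = 17


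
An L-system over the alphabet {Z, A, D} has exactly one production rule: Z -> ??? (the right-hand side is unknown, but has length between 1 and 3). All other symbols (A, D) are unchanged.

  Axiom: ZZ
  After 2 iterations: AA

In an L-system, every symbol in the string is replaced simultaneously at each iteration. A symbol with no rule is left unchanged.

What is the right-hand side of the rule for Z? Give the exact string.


Answer: A

Derivation:
Trying Z -> A:
  Step 0: ZZ
  Step 1: AA
  Step 2: AA
Matches the given result.


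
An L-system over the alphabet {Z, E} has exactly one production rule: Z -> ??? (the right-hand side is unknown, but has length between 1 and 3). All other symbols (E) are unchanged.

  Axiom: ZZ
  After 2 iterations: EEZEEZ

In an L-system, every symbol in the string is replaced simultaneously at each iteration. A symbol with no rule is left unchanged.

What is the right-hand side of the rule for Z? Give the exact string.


Trying Z -> EZ:
  Step 0: ZZ
  Step 1: EZEZ
  Step 2: EEZEEZ
Matches the given result.

Answer: EZ


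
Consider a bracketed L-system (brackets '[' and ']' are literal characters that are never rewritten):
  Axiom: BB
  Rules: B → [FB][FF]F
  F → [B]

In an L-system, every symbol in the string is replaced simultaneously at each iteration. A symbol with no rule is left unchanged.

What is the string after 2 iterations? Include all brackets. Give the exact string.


Step 0: BB
Step 1: [FB][FF]F[FB][FF]F
Step 2: [[B][FB][FF]F][[B][B]][B][[B][FB][FF]F][[B][B]][B]

Answer: [[B][FB][FF]F][[B][B]][B][[B][FB][FF]F][[B][B]][B]


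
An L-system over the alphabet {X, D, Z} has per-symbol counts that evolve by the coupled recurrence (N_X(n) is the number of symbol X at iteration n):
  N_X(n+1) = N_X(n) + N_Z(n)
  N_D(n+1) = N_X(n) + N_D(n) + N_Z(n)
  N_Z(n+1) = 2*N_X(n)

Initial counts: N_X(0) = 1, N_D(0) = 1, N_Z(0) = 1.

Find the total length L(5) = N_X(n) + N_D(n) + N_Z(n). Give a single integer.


Answer: 127

Derivation:
Step 0: N_X=1, N_D=1, N_Z=1, L=3
Step 1: N_X=2, N_D=3, N_Z=2, L=7
Step 2: N_X=4, N_D=7, N_Z=4, L=15
Step 3: N_X=8, N_D=15, N_Z=8, L=31
Step 4: N_X=16, N_D=31, N_Z=16, L=63
Step 5: N_X=32, N_D=63, N_Z=32, L=127


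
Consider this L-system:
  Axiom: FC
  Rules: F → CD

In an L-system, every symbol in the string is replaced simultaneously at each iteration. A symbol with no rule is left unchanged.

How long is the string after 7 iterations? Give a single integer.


Step 0: length = 2
Step 1: length = 3
Step 2: length = 3
Step 3: length = 3
Step 4: length = 3
Step 5: length = 3
Step 6: length = 3
Step 7: length = 3

Answer: 3


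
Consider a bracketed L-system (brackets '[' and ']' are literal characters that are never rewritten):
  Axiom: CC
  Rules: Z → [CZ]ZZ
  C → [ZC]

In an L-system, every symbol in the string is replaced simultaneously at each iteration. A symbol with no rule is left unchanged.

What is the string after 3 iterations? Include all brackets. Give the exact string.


Answer: [[[ZC][CZ]ZZ][CZ]ZZ[CZ]ZZ[[CZ]ZZ[ZC]]][[[ZC][CZ]ZZ][CZ]ZZ[CZ]ZZ[[CZ]ZZ[ZC]]]

Derivation:
Step 0: CC
Step 1: [ZC][ZC]
Step 2: [[CZ]ZZ[ZC]][[CZ]ZZ[ZC]]
Step 3: [[[ZC][CZ]ZZ][CZ]ZZ[CZ]ZZ[[CZ]ZZ[ZC]]][[[ZC][CZ]ZZ][CZ]ZZ[CZ]ZZ[[CZ]ZZ[ZC]]]


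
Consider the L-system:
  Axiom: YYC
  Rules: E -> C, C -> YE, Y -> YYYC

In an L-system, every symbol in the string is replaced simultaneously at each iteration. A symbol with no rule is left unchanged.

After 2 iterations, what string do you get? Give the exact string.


Answer: YYYCYYYCYYYCYEYYYCYYYCYYYCYEYYYCC

Derivation:
Step 0: YYC
Step 1: YYYCYYYCYE
Step 2: YYYCYYYCYYYCYEYYYCYYYCYYYCYEYYYCC


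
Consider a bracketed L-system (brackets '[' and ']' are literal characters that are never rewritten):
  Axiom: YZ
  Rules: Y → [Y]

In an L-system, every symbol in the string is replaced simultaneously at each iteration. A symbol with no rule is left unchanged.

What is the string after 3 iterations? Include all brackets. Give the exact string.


Answer: [[[Y]]]Z

Derivation:
Step 0: YZ
Step 1: [Y]Z
Step 2: [[Y]]Z
Step 3: [[[Y]]]Z


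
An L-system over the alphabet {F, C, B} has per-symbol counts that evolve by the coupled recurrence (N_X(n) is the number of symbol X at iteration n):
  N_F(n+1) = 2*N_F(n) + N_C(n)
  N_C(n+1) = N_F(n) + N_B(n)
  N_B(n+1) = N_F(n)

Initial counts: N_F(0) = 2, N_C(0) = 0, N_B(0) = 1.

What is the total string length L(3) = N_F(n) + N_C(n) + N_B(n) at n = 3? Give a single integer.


Step 0: N_F=2, N_C=0, N_B=1, L=3
Step 1: N_F=4, N_C=3, N_B=2, L=9
Step 2: N_F=11, N_C=6, N_B=4, L=21
Step 3: N_F=28, N_C=15, N_B=11, L=54

Answer: 54


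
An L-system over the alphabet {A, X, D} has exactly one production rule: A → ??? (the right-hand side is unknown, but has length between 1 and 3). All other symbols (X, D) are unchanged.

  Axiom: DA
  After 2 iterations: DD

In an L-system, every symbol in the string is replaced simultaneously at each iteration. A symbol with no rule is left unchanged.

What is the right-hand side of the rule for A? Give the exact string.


Trying A → D:
  Step 0: DA
  Step 1: DD
  Step 2: DD
Matches the given result.

Answer: D


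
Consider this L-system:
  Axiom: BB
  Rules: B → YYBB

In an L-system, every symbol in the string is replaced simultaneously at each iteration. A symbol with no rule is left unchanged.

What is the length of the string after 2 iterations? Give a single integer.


Answer: 20

Derivation:
Step 0: length = 2
Step 1: length = 8
Step 2: length = 20


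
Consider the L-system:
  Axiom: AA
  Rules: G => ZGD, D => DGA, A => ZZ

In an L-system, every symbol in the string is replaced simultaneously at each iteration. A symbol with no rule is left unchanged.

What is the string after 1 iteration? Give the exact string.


Step 0: AA
Step 1: ZZZZ

Answer: ZZZZ


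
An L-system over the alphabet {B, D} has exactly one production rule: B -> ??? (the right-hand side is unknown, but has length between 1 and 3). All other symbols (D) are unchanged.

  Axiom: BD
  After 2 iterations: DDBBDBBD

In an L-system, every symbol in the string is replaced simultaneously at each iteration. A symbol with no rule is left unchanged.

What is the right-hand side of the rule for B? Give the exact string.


Trying B -> DBB:
  Step 0: BD
  Step 1: DBBD
  Step 2: DDBBDBBD
Matches the given result.

Answer: DBB


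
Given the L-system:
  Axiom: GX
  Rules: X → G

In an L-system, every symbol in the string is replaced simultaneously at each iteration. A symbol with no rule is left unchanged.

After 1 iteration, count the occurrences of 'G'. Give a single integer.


Step 0: GX  (1 'G')
Step 1: GG  (2 'G')

Answer: 2


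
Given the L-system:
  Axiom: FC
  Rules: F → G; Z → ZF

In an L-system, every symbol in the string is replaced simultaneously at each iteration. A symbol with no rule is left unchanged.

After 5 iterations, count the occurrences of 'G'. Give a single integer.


Step 0: FC  (0 'G')
Step 1: GC  (1 'G')
Step 2: GC  (1 'G')
Step 3: GC  (1 'G')
Step 4: GC  (1 'G')
Step 5: GC  (1 'G')

Answer: 1


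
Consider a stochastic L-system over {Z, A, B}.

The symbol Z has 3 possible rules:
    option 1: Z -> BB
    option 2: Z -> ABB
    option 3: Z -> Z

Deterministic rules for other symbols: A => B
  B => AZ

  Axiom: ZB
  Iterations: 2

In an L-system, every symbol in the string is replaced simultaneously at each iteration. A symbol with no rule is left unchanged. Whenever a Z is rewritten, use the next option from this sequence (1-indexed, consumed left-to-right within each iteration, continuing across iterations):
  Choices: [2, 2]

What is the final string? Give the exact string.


Answer: BAZAZBABB

Derivation:
Step 0: ZB
Step 1: ABBAZ  (used choices [2])
Step 2: BAZAZBABB  (used choices [2])


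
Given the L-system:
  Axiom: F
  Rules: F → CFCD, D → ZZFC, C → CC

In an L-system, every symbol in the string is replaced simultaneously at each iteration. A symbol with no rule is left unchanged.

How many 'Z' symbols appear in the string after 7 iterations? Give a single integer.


Step 0: F  (0 'Z')
Step 1: CFCD  (0 'Z')
Step 2: CCCFCDCCZZFC  (2 'Z')
Step 3: CCCCCCCFCDCCZZFCCCCCZZCFCDCC  (4 'Z')
Step 4: CCCCCCCCCCCCCCCFCDCCZZFCCCCCZZCFCDCCCCCCCCCCZZCCCFCDCCZZFCCCCC  (8 'Z')
Step 5: CCCCCCCCCCCCCCCCCCCCCCCCCCCCCCCFCDCCZZFCCCCCZZCFCDCCCCCCCCCCZZCCCFCDCCZZFCCCCCCCCCCCCCCCCCCCCCZZCCCCCCCFCDCCZZFCCCCCZZCFCDCCCCCCCCCC  (14 'Z')
Step 6: CCCCCCCCCCCCCCCCCCCCCCCCCCCCCCCCCCCCCCCCCCCCCCCCCCCCCCCCCCCCCCCFCDCCZZFCCCCCZZCFCDCCCCCCCCCCZZCCCFCDCCZZFCCCCCCCCCCCCCCCCCCCCCZZCCCCCCCFCDCCZZFCCCCCZZCFCDCCCCCCCCCCCCCCCCCCCCCCCCCCCCCCCCCCCCCCCCCCZZCCCCCCCCCCCCCCCFCDCCZZFCCCCCZZCFCDCCCCCCCCCCZZCCCFCDCCZZFCCCCCCCCCCCCCCCCCCCCC  (24 'Z')
Step 7: CCCCCCCCCCCCCCCCCCCCCCCCCCCCCCCCCCCCCCCCCCCCCCCCCCCCCCCCCCCCCCCCCCCCCCCCCCCCCCCCCCCCCCCCCCCCCCCCCCCCCCCCCCCCCCCCCCCCCCCCCCCCCCCFCDCCZZFCCCCCZZCFCDCCCCCCCCCCZZCCCFCDCCZZFCCCCCCCCCCCCCCCCCCCCCZZCCCCCCCFCDCCZZFCCCCCZZCFCDCCCCCCCCCCCCCCCCCCCCCCCCCCCCCCCCCCCCCCCCCCZZCCCCCCCCCCCCCCCFCDCCZZFCCCCCZZCFCDCCCCCCCCCCZZCCCFCDCCZZFCCCCCCCCCCCCCCCCCCCCCCCCCCCCCCCCCCCCCCCCCCCCCCCCCCCCCCCCCCCCCCCCCCCCCCCCCCCCCCCCCCCCCZZCCCCCCCCCCCCCCCCCCCCCCCCCCCCCCCFCDCCZZFCCCCCZZCFCDCCCCCCCCCCZZCCCFCDCCZZFCCCCCCCCCCCCCCCCCCCCCZZCCCCCCCFCDCCZZFCCCCCZZCFCDCCCCCCCCCCCCCCCCCCCCCCCCCCCCCCCCCCCCCCCCCC  (40 'Z')

Answer: 40


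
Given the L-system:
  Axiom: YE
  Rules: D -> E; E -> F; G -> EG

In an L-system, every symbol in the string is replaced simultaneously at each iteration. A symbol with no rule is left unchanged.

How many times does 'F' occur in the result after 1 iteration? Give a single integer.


Answer: 1

Derivation:
Step 0: YE  (0 'F')
Step 1: YF  (1 'F')


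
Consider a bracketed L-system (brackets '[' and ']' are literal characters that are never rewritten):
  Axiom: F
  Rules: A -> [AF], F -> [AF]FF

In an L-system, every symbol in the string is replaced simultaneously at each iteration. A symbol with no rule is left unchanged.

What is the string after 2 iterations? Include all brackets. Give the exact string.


Answer: [[AF][AF]FF][AF]FF[AF]FF

Derivation:
Step 0: F
Step 1: [AF]FF
Step 2: [[AF][AF]FF][AF]FF[AF]FF


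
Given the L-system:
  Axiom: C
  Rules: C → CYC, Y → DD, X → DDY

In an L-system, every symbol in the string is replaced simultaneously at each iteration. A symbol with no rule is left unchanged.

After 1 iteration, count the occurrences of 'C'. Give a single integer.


Answer: 2

Derivation:
Step 0: C  (1 'C')
Step 1: CYC  (2 'C')


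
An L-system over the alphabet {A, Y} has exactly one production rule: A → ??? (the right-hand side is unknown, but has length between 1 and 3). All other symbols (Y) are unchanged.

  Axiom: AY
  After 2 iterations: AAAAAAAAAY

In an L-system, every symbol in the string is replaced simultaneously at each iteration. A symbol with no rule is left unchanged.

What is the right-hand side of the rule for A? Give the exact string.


Answer: AAA

Derivation:
Trying A → AAA:
  Step 0: AY
  Step 1: AAAY
  Step 2: AAAAAAAAAY
Matches the given result.


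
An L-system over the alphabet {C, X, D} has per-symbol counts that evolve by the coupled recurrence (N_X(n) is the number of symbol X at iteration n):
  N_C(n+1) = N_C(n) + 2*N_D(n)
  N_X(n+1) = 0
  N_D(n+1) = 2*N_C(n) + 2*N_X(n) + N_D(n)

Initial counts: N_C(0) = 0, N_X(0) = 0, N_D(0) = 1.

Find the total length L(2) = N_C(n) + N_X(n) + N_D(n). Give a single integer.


Step 0: N_C=0, N_X=0, N_D=1, L=1
Step 1: N_C=2, N_X=0, N_D=1, L=3
Step 2: N_C=4, N_X=0, N_D=5, L=9

Answer: 9


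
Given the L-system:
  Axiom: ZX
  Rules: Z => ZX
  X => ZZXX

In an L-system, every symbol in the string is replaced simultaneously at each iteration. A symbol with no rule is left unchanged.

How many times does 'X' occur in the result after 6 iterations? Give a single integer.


Final string: ZXZZXXZXZXZZXXZZXXZXZZXXZXZZXXZXZXZZXXZZXXZXZXZZXXZZXXZXZZXXZXZXZZXXZZXXZXZZXXZXZXZZXXZZXXZXZZXXZXZZXXZXZXZZXXZZXXZXZXZZXXZZXXZXZZXXZXZZXXZXZXZZXXZZXXZXZXZZXXZZXXZXZZXXZXZXZZXXZZXXZXZZXXZXZZXXZXZXZZXXZZXXZXZXZZXXZZXXZXZZXXZXZXZZXXZZXXZXZZXXZXZZXXZXZXZZXXZZXXZXZXZZXXZZXXZXZZXXZXZXZZXXZZXXZXZZXXZXZXZZXXZZXXZXZZXXZXZZXXZXZXZZXXZZXXZXZXZZXXZZXXZXZZXXZXZZXXZXZXZZXXZZXXZXZXZZXXZZXXZXZZXXZXZXZZXXZZXXZXZZXXZXZXZZXXZZXXZXZZXXZXZZXXZXZXZZXXZZXXZXZXZZXXZZXXZXZZXXZXZZXXZXZXZZXXZZXXZXZXZZXXZZXXZXZZXXZXZXZZXXZZXXZXZZXXZXZZXXZXZXZZXXZZXXZXZXZZXXZZXXZXZZXXZXZXZZXXZZXXZXZZXXZXZXZZXXZZXXZXZZXXZXZZXXZXZXZZXXZZXXZXZXZZXXZZXXZXZZXXZXZZXXZXZXZZXXZZXXZXZXZZXXZZXXZXZZXXZXZXZZXXZZXXZXZZXXZXZZXXZXZXZZXXZZXXZXZXZZXXZZXXZXZZXXZXZXZZXXZZXXZXZZXXZXZXZZXXZZXXZXZZXXZXZZXXZXZXZZXXZZXXZXZXZZXXZZXXZXZZXXZXZZXXZXZXZZXXZZXXZXZXZZXXZZXXZXZZXXZXZXZZXXZZXXZXZZXXZXZZXXZXZXZZXXZZXXZXZXZZXXZZXXZXZZXXZXZXZZXXZZXXZXZZXXZXZZXXZXZXZZXXZZXXZXZXZZXXZZXXZXZZXXZXZXZZXXZZXXZXZZXXZXZXZZXXZZXXZXZZXXZXZZXXZXZXZZXXZZXXZXZXZZXXZZXXZXZZXXZXZZXXZXZXZZXXZZXXZXZXZZXXZZXXZXZZXXZXZXZZXXZZXXZXZZXXZXZXZZXXZZXXZXZZXXZXZZXXZXZXZZXXZZXXZXZXZZXXZZXXZXZZXXZXZZXXZXZXZZXXZZXXZXZXZZXXZZXXZXZZXXZXZXZZXXZZXXZXZZXXZXZZXXZXZXZZXXZZXXZXZXZZXXZZXXZXZZXXZXZXZZXXZZXXZXZZXXZXZZXXZXZXZZXXZZXXZXZXZZXXZZXXZXZZXXZXZXZZXXZZXXZXZZXXZXZXZZXXZZXXZXZZXXZXZZXXZXZXZZXXZZXXZXZXZZXXZZXXZXZZXXZXZZXXZXZXZZXXZZXXZXZXZZXXZZXXZXZZXXZXZXZZXXZZXXZXZZXXZXZXZZXXZZXXZXZZXXZXZZXXZXZXZZXXZZXXZXZXZZXXZZXXZXZZXXZXZZXXZXZXZZXXZZXXZXZXZZXXZZXX
Count of 'X': 729

Answer: 729


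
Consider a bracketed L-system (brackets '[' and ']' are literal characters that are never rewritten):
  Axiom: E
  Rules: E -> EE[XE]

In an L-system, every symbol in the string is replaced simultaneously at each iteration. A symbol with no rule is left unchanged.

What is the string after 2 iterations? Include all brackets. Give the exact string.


Step 0: E
Step 1: EE[XE]
Step 2: EE[XE]EE[XE][XEE[XE]]

Answer: EE[XE]EE[XE][XEE[XE]]


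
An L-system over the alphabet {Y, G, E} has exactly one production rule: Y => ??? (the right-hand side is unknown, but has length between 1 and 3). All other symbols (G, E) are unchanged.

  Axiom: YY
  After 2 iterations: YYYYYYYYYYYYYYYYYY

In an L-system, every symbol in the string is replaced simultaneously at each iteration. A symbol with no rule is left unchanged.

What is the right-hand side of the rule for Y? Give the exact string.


Answer: YYY

Derivation:
Trying Y => YYY:
  Step 0: YY
  Step 1: YYYYYY
  Step 2: YYYYYYYYYYYYYYYYYY
Matches the given result.


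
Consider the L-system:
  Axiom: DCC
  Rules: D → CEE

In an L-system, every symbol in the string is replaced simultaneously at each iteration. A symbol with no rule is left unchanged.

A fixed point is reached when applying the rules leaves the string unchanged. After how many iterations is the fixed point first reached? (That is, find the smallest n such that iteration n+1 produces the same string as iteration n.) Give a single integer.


Answer: 1

Derivation:
Step 0: DCC
Step 1: CEECC
Step 2: CEECC  (unchanged — fixed point at step 1)


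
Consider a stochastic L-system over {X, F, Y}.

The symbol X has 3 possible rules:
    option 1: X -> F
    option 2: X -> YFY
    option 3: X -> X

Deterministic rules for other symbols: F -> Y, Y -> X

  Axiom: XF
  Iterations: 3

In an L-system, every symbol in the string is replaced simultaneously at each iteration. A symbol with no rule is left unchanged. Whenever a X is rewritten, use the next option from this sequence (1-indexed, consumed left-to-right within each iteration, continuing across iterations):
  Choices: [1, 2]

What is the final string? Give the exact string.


Step 0: XF
Step 1: FY  (used choices [1])
Step 2: YX  (used choices [])
Step 3: XYFY  (used choices [2])

Answer: XYFY


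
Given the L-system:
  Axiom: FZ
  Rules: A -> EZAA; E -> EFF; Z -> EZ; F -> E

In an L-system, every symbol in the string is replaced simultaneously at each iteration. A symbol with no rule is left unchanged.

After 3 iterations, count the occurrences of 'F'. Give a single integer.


Step 0: FZ  (1 'F')
Step 1: EEZ  (0 'F')
Step 2: EFFEFFEZ  (4 'F')
Step 3: EFFEEEFFEEEFFEZ  (6 'F')

Answer: 6


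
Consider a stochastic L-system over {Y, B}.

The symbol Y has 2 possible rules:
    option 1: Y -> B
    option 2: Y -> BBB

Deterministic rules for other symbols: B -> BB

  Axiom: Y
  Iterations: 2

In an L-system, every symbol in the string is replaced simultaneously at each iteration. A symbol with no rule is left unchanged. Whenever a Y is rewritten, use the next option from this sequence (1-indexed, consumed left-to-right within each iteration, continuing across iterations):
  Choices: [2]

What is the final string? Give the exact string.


Step 0: Y
Step 1: BBB  (used choices [2])
Step 2: BBBBBB  (used choices [])

Answer: BBBBBB


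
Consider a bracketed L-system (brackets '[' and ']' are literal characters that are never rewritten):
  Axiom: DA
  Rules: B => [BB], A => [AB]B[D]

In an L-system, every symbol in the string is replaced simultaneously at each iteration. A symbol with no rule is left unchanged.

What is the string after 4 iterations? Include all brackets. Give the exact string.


Answer: D[[[[AB]B[D][BB]][BB][D][[BB][BB]]][[BB][BB]][D][[[BB][BB]][[BB][BB]]]][[[BB][BB]][[BB][BB]]][D]

Derivation:
Step 0: DA
Step 1: D[AB]B[D]
Step 2: D[[AB]B[D][BB]][BB][D]
Step 3: D[[[AB]B[D][BB]][BB][D][[BB][BB]]][[BB][BB]][D]
Step 4: D[[[[AB]B[D][BB]][BB][D][[BB][BB]]][[BB][BB]][D][[[BB][BB]][[BB][BB]]]][[[BB][BB]][[BB][BB]]][D]


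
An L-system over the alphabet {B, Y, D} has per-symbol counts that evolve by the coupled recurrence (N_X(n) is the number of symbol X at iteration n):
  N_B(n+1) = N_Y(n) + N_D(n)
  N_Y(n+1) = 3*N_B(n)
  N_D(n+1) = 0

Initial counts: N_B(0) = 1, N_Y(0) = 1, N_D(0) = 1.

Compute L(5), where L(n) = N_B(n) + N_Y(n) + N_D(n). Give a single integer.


Answer: 45

Derivation:
Step 0: N_B=1, N_Y=1, N_D=1, L=3
Step 1: N_B=2, N_Y=3, N_D=0, L=5
Step 2: N_B=3, N_Y=6, N_D=0, L=9
Step 3: N_B=6, N_Y=9, N_D=0, L=15
Step 4: N_B=9, N_Y=18, N_D=0, L=27
Step 5: N_B=18, N_Y=27, N_D=0, L=45


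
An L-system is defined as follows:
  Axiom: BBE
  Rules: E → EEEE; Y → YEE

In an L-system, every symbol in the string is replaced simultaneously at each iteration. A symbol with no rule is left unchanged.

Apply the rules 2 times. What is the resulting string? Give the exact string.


Answer: BBEEEEEEEEEEEEEEEE

Derivation:
Step 0: BBE
Step 1: BBEEEE
Step 2: BBEEEEEEEEEEEEEEEE


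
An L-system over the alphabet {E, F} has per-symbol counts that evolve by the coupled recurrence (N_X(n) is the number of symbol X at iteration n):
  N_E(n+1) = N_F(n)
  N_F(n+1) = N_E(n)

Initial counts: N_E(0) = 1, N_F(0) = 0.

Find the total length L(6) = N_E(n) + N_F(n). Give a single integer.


Answer: 1

Derivation:
Step 0: N_E=1, N_F=0, L=1
Step 1: N_E=0, N_F=1, L=1
Step 2: N_E=1, N_F=0, L=1
Step 3: N_E=0, N_F=1, L=1
Step 4: N_E=1, N_F=0, L=1
Step 5: N_E=0, N_F=1, L=1
Step 6: N_E=1, N_F=0, L=1


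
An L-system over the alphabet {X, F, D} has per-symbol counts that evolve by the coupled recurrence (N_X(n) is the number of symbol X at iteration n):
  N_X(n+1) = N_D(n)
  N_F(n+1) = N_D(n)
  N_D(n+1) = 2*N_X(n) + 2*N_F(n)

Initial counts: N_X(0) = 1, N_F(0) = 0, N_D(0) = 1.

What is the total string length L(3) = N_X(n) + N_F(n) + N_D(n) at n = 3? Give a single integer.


Step 0: N_X=1, N_F=0, N_D=1, L=2
Step 1: N_X=1, N_F=1, N_D=2, L=4
Step 2: N_X=2, N_F=2, N_D=4, L=8
Step 3: N_X=4, N_F=4, N_D=8, L=16

Answer: 16


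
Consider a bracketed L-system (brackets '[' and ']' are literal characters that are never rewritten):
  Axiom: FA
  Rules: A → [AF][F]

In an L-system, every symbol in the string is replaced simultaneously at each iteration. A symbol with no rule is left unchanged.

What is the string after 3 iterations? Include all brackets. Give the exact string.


Answer: F[[[AF][F]F][F]F][F]

Derivation:
Step 0: FA
Step 1: F[AF][F]
Step 2: F[[AF][F]F][F]
Step 3: F[[[AF][F]F][F]F][F]


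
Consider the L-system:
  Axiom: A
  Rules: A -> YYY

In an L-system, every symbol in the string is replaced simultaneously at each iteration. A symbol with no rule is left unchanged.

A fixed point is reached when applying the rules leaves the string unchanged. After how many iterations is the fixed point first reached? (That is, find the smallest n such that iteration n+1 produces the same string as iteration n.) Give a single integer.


Answer: 1

Derivation:
Step 0: A
Step 1: YYY
Step 2: YYY  (unchanged — fixed point at step 1)


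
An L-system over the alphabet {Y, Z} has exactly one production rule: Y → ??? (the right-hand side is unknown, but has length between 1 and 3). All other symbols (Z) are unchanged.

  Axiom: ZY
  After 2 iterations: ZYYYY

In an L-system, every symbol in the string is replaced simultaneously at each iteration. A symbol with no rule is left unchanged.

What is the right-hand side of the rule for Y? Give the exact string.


Answer: YY

Derivation:
Trying Y → YY:
  Step 0: ZY
  Step 1: ZYY
  Step 2: ZYYYY
Matches the given result.


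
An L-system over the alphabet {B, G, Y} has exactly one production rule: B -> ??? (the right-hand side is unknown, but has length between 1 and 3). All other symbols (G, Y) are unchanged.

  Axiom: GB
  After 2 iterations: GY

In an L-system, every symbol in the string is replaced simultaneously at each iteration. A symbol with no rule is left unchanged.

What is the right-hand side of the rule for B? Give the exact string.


Answer: Y

Derivation:
Trying B -> Y:
  Step 0: GB
  Step 1: GY
  Step 2: GY
Matches the given result.


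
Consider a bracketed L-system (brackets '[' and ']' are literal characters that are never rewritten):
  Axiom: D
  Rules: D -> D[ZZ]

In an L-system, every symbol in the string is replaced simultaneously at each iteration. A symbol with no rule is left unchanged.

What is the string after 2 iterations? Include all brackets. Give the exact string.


Step 0: D
Step 1: D[ZZ]
Step 2: D[ZZ][ZZ]

Answer: D[ZZ][ZZ]


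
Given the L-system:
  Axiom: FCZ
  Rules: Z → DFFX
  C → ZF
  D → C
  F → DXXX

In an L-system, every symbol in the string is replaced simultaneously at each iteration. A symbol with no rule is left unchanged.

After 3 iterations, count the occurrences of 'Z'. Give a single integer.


Step 0: FCZ  (1 'Z')
Step 1: DXXXZFDFFX  (1 'Z')
Step 2: CXXXDFFXDXXXCDXXXDXXXX  (0 'Z')
Step 3: ZFXXXCDXXXDXXXXCXXXZFCXXXCXXXX  (2 'Z')

Answer: 2


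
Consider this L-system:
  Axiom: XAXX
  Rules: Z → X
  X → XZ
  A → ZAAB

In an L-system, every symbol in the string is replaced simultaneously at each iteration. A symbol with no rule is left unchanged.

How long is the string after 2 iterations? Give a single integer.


Step 0: length = 4
Step 1: length = 10
Step 2: length = 19

Answer: 19


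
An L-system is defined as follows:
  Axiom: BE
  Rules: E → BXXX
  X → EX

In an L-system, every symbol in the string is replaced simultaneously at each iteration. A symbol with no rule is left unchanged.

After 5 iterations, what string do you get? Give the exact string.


Answer: BBBBXXXEXBXXXEXBXXXEXBEXEXEXBXXXEXBBXXXEXBXXXEXBXXXEXBEXEXEXBXXXEXBBXXXEXBXXXEXBXXXEXBEXEXEXBXXXEX

Derivation:
Step 0: BE
Step 1: BBXXX
Step 2: BBEXEXEX
Step 3: BBBXXXEXBXXXEXBXXXEX
Step 4: BBBEXEXEXBXXXEXBEXEXEXBXXXEXBEXEXEXBXXXEX
Step 5: BBBBXXXEXBXXXEXBXXXEXBEXEXEXBXXXEXBBXXXEXBXXXEXBXXXEXBEXEXEXBXXXEXBBXXXEXBXXXEXBXXXEXBEXEXEXBXXXEX


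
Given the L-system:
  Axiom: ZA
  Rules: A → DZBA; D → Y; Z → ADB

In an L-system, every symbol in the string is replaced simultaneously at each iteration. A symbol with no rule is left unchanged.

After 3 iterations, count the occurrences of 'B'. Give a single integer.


Step 0: ZA  (0 'B')
Step 1: ADBDZBA  (2 'B')
Step 2: DZBAYBYADBBDZBA  (5 'B')
Step 3: YADBBDZBAYBYDZBAYBBYADBBDZBA  (10 'B')

Answer: 10


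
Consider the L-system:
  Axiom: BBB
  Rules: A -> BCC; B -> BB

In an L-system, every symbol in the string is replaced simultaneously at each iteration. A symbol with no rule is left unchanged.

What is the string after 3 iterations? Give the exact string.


Answer: BBBBBBBBBBBBBBBBBBBBBBBB

Derivation:
Step 0: BBB
Step 1: BBBBBB
Step 2: BBBBBBBBBBBB
Step 3: BBBBBBBBBBBBBBBBBBBBBBBB


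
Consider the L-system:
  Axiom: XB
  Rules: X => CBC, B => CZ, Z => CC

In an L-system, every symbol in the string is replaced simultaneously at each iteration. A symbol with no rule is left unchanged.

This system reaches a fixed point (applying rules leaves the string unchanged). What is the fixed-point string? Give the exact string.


Answer: CCCCCCCC

Derivation:
Step 0: XB
Step 1: CBCCZ
Step 2: CCZCCCC
Step 3: CCCCCCCC
Step 4: CCCCCCCC  (unchanged — fixed point at step 3)


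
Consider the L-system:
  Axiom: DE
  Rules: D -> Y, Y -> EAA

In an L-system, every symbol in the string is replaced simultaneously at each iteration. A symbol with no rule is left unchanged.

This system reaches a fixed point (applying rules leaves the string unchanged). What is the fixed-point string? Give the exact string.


Step 0: DE
Step 1: YE
Step 2: EAAE
Step 3: EAAE  (unchanged — fixed point at step 2)

Answer: EAAE


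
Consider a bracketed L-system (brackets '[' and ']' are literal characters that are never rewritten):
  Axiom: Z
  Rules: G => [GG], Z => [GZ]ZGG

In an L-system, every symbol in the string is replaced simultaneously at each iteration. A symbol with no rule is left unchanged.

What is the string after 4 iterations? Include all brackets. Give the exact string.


Answer: [[[[GG][GG]][[GG][GG]]][[[GG][GG]][[GG][GZ]ZGG][GZ]ZGG[GG][GG]][[GG][GZ]ZGG][GZ]ZGG[GG][GG][[GG][GG]][[GG][GG]]][[[GG][GG]][[GG][GZ]ZGG][GZ]ZGG[GG][GG]][[GG][GZ]ZGG][GZ]ZGG[GG][GG][[GG][GG]][[GG][GG]][[[GG][GG]][[GG][GG]]][[[GG][GG]][[GG][GG]]]

Derivation:
Step 0: Z
Step 1: [GZ]ZGG
Step 2: [[GG][GZ]ZGG][GZ]ZGG[GG][GG]
Step 3: [[[GG][GG]][[GG][GZ]ZGG][GZ]ZGG[GG][GG]][[GG][GZ]ZGG][GZ]ZGG[GG][GG][[GG][GG]][[GG][GG]]
Step 4: [[[[GG][GG]][[GG][GG]]][[[GG][GG]][[GG][GZ]ZGG][GZ]ZGG[GG][GG]][[GG][GZ]ZGG][GZ]ZGG[GG][GG][[GG][GG]][[GG][GG]]][[[GG][GG]][[GG][GZ]ZGG][GZ]ZGG[GG][GG]][[GG][GZ]ZGG][GZ]ZGG[GG][GG][[GG][GG]][[GG][GG]][[[GG][GG]][[GG][GG]]][[[GG][GG]][[GG][GG]]]


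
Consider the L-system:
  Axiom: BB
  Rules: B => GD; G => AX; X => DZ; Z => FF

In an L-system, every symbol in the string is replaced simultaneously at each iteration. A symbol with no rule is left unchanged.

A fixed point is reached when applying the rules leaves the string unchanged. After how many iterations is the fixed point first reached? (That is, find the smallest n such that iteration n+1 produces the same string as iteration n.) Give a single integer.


Step 0: BB
Step 1: GDGD
Step 2: AXDAXD
Step 3: ADZDADZD
Step 4: ADFFDADFFD
Step 5: ADFFDADFFD  (unchanged — fixed point at step 4)

Answer: 4


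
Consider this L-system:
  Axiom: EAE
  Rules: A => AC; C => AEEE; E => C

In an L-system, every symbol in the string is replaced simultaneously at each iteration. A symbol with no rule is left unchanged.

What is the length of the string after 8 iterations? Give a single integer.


Step 0: length = 3
Step 1: length = 4
Step 2: length = 14
Step 3: length = 21
Step 4: length = 65
Step 5: length = 107
Step 6: length = 304
Step 7: length = 537
Step 8: length = 1432

Answer: 1432


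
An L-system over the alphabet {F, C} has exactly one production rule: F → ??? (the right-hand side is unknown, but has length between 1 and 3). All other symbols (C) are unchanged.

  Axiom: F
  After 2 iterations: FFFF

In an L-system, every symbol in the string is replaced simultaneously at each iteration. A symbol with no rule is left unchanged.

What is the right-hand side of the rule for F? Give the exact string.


Trying F → FF:
  Step 0: F
  Step 1: FF
  Step 2: FFFF
Matches the given result.

Answer: FF


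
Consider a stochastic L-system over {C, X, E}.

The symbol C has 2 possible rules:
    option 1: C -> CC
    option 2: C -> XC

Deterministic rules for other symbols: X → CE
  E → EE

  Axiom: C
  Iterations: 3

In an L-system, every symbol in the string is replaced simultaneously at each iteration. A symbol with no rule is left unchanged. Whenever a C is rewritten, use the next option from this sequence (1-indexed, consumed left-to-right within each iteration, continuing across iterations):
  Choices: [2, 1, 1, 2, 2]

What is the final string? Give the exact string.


Step 0: C
Step 1: XC  (used choices [2])
Step 2: CECC  (used choices [1])
Step 3: CCEEXCXC  (used choices [1, 2, 2])

Answer: CCEEXCXC


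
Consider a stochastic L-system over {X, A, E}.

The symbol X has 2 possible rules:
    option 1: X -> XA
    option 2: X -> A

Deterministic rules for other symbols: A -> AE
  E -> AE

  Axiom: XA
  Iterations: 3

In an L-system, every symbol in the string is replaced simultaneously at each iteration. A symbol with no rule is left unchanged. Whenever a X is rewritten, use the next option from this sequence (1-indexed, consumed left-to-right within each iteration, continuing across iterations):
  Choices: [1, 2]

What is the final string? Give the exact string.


Step 0: XA
Step 1: XAAE  (used choices [1])
Step 2: AAEAEAE  (used choices [2])
Step 3: AEAEAEAEAEAEAE  (used choices [])

Answer: AEAEAEAEAEAEAE


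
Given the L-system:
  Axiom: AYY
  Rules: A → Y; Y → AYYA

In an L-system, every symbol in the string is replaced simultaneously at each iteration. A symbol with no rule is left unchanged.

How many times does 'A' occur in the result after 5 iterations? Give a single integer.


Step 0: AYY  (1 'A')
Step 1: YAYYAAYYA  (4 'A')
Step 2: AYYAYAYYAAYYAYYAYYAAYYAY  (10 'A')
Step 3: YAYYAAYYAYAYYAYAYYAAYYAYYAYYAAYYAYAYYAAYYAYAYYAAYYAYYAYYAAYYAYAYYA  (28 'A')
Step 4: AYYAYAYYAAYYAYYAYYAAYYAYAYYAYAYYAAYYAYAYYAYAYYAAYYAYYAYYAAYYAYAYYAAYYAYAYYAAYYAYYAYYAAYYAYAYYAYAYYAAYYAYYAYYAAYYAYAYYAYAYYAAYYAYYAYYAAYYAYAYYAAYYAYAYYAAYYAYYAYYAAYYAYAYYAYAYYAAYYAY  (76 'A')
Step 5: YAYYAAYYAYAYYAYAYYAAYYAYYAYYAAYYAYAYYAAYYAYAYYAAYYAYYAYYAAYYAYAYYAYAYYAAYYAYAYYAYAYYAAYYAYYAYYAAYYAYAYYAYAYYAAYYAYAYYAYAYYAAYYAYYAYYAAYYAYAYYAAYYAYAYYAAYYAYYAYYAAYYAYAYYAYAYYAAYYAYYAYYAAYYAYAYYAYAYYAAYYAYYAYYAAYYAYAYYAAYYAYAYYAAYYAYYAYYAAYYAYAYYAYAYYAAYYAYAYYAYAYYAAYYAYYAYYAAYYAYAYYAAYYAYAYYAAYYAYYAYYAAYYAYAYYAYAYYAAYYAYAYYAYAYYAAYYAYYAYYAAYYAYAYYAAYYAYAYYAAYYAYYAYYAAYYAYAYYAYAYYAAYYAYYAYYAAYYAYAYYAYAYYAAYYAYYAYYAAYYAYAYYAAYYAYAYYAAYYAYYAYYAAYYAYAYYAYAYYAAYYAYAYYAYAYYAAYYAYYAYYAAYYAYAYYA  (208 'A')

Answer: 208


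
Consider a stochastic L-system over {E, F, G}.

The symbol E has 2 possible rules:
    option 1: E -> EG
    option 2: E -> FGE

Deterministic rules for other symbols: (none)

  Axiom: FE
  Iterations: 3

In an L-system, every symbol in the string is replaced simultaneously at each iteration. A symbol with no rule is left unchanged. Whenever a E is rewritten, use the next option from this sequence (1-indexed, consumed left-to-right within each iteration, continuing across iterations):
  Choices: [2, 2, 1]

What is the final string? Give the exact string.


Answer: FFGFGEG

Derivation:
Step 0: FE
Step 1: FFGE  (used choices [2])
Step 2: FFGFGE  (used choices [2])
Step 3: FFGFGEG  (used choices [1])


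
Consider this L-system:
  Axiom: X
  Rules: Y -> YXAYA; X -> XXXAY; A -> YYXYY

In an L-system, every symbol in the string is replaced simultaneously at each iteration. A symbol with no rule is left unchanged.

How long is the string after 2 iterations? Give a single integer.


Step 0: length = 1
Step 1: length = 5
Step 2: length = 25

Answer: 25


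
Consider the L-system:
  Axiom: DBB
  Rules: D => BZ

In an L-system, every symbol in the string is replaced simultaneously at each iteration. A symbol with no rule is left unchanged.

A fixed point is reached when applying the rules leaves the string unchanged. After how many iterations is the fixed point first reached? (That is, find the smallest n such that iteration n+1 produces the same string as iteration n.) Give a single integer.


Step 0: DBB
Step 1: BZBB
Step 2: BZBB  (unchanged — fixed point at step 1)

Answer: 1


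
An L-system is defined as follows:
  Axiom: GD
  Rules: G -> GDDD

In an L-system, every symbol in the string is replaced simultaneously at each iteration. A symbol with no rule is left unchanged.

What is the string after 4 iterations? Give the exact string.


Step 0: GD
Step 1: GDDDD
Step 2: GDDDDDDD
Step 3: GDDDDDDDDDD
Step 4: GDDDDDDDDDDDDD

Answer: GDDDDDDDDDDDDD


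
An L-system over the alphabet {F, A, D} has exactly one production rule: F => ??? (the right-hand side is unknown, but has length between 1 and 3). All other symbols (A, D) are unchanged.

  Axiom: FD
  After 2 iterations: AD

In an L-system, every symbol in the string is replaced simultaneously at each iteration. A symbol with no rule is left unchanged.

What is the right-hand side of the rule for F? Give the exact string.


Trying F => A:
  Step 0: FD
  Step 1: AD
  Step 2: AD
Matches the given result.

Answer: A


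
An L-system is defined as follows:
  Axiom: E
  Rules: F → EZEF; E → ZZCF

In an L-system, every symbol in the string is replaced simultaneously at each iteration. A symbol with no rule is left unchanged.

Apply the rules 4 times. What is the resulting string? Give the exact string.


Answer: ZZCZZCEZEFZZZCEZEFZZCFZZZCFEZEF

Derivation:
Step 0: E
Step 1: ZZCF
Step 2: ZZCEZEF
Step 3: ZZCZZCFZZZCFEZEF
Step 4: ZZCZZCEZEFZZZCEZEFZZCFZZZCFEZEF


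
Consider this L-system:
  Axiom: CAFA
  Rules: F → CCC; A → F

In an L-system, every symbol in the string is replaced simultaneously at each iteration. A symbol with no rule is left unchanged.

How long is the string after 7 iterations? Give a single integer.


Step 0: length = 4
Step 1: length = 6
Step 2: length = 10
Step 3: length = 10
Step 4: length = 10
Step 5: length = 10
Step 6: length = 10
Step 7: length = 10

Answer: 10


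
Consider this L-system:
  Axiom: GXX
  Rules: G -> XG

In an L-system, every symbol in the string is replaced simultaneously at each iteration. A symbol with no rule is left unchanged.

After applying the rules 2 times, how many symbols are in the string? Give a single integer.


Step 0: length = 3
Step 1: length = 4
Step 2: length = 5

Answer: 5


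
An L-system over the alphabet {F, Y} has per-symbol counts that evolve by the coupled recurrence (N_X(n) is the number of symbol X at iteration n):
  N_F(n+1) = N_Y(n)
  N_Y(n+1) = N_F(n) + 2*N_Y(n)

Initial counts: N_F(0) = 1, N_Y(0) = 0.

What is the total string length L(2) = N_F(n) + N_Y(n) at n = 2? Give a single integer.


Answer: 3

Derivation:
Step 0: N_F=1, N_Y=0, L=1
Step 1: N_F=0, N_Y=1, L=1
Step 2: N_F=1, N_Y=2, L=3


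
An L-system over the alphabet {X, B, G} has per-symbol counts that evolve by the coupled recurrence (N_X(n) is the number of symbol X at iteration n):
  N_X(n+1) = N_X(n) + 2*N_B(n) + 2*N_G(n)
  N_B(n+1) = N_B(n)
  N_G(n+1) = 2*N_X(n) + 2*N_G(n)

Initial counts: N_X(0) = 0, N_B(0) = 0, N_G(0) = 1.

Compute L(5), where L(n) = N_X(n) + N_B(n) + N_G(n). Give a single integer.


Step 0: N_X=0, N_B=0, N_G=1, L=1
Step 1: N_X=2, N_B=0, N_G=2, L=4
Step 2: N_X=6, N_B=0, N_G=8, L=14
Step 3: N_X=22, N_B=0, N_G=28, L=50
Step 4: N_X=78, N_B=0, N_G=100, L=178
Step 5: N_X=278, N_B=0, N_G=356, L=634

Answer: 634


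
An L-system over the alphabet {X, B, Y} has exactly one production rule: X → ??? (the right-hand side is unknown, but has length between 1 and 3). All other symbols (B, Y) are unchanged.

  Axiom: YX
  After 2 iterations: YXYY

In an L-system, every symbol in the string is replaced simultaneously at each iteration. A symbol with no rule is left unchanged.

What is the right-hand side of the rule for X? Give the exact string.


Trying X → XY:
  Step 0: YX
  Step 1: YXY
  Step 2: YXYY
Matches the given result.

Answer: XY


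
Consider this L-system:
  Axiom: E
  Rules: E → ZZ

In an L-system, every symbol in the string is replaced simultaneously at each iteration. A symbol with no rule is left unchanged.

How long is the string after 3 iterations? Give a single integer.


Step 0: length = 1
Step 1: length = 2
Step 2: length = 2
Step 3: length = 2

Answer: 2


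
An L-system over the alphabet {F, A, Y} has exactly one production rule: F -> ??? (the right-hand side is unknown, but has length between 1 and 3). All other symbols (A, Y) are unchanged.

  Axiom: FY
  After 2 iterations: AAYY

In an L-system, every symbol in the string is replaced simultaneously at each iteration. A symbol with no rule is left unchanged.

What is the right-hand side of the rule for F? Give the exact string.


Answer: AAY

Derivation:
Trying F -> AAY:
  Step 0: FY
  Step 1: AAYY
  Step 2: AAYY
Matches the given result.
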